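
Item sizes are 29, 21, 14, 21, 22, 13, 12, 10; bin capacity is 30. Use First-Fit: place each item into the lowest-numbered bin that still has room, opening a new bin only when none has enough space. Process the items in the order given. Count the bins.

6

29 → bin 1 (remaining 1)
21 → bin 2 (remaining 9)
14 → bin 3 (remaining 16)
21 → bin 4 (remaining 9)
22 → bin 5 (remaining 8)
13 → bin 3 (remaining 3)
12 → bin 6 (remaining 18)
10 → bin 6 (remaining 8)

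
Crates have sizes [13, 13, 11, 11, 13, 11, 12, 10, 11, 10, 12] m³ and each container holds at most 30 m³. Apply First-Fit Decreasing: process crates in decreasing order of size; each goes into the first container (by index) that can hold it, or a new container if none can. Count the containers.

6

Sorted descending: 13, 13, 13, 12, 12, 11, 11, 11, 11, 10, 10.
13 m³ → container 1 (remaining 17 m³)
13 m³ → container 1 (remaining 4 m³)
13 m³ → container 2 (remaining 17 m³)
12 m³ → container 2 (remaining 5 m³)
12 m³ → container 3 (remaining 18 m³)
11 m³ → container 3 (remaining 7 m³)
11 m³ → container 4 (remaining 19 m³)
11 m³ → container 4 (remaining 8 m³)
11 m³ → container 5 (remaining 19 m³)
10 m³ → container 5 (remaining 9 m³)
10 m³ → container 6 (remaining 20 m³)
Final containers: [13,13] [13,12] [12,11] [11,11] [11,10] [10].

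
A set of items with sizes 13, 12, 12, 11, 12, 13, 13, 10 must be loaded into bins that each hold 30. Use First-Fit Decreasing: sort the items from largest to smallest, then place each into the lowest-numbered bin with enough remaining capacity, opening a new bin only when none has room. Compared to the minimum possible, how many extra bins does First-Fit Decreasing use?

First-Fit Decreasing: [13,13] [13,12] [12,12] [11,10] → 4 bins.
Total size 96; any packing needs at least ⌈96/30⌉ = 4 bins.
So 4 is already optimal.

0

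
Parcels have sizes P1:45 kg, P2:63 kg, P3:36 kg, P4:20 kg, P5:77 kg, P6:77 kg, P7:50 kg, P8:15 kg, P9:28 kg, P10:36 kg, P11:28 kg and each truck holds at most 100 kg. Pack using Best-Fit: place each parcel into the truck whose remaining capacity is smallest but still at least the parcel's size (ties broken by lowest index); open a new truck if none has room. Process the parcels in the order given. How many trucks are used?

P1 (45 kg) → truck 1 (remaining 55 kg)
P2 (63 kg) → truck 2 (remaining 37 kg)
P3 (36 kg) → truck 2 (remaining 1 kg)
P4 (20 kg) → truck 1 (remaining 35 kg)
P5 (77 kg) → truck 3 (remaining 23 kg)
P6 (77 kg) → truck 4 (remaining 23 kg)
P7 (50 kg) → truck 5 (remaining 50 kg)
P8 (15 kg) → truck 3 (remaining 8 kg)
P9 (28 kg) → truck 1 (remaining 7 kg)
P10 (36 kg) → truck 5 (remaining 14 kg)
P11 (28 kg) → truck 6 (remaining 72 kg)

6 trucks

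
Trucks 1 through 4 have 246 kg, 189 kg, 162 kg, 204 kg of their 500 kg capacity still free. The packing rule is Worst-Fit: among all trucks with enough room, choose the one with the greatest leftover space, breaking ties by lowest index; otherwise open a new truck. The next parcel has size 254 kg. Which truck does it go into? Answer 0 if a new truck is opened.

No truck has ≥ 254 kg free, so a new truck is opened.

0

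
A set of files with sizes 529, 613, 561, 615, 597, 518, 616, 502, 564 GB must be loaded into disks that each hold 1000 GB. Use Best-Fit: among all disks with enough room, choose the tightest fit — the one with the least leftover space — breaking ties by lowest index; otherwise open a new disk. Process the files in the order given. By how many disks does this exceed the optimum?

Best-Fit: [529] [613] [561] [615] [597] [518] [616] [502] [564] → 9 disks.
9 files exceed 500 GB (half the capacity), and no two of those can share a disk, so at least 9 disks are needed.
So 9 is already optimal.

0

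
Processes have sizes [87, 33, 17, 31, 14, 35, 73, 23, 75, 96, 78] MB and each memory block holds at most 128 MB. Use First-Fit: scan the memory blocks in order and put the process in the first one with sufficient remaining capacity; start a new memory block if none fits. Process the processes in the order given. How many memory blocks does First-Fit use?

6 memory blocks

Put 87 MB in memory block 1; 41 MB remain.
Put 33 MB in memory block 1; 8 MB remain.
Put 17 MB in memory block 2; 111 MB remain.
Put 31 MB in memory block 2; 80 MB remain.
Put 14 MB in memory block 2; 66 MB remain.
Put 35 MB in memory block 2; 31 MB remain.
Put 73 MB in memory block 3; 55 MB remain.
Put 23 MB in memory block 2; 8 MB remain.
Put 75 MB in memory block 4; 53 MB remain.
Put 96 MB in memory block 5; 32 MB remain.
Put 78 MB in memory block 6; 50 MB remain.
Final memory blocks: [87,33] [17,31,14,35,23] [73] [75] [96] [78].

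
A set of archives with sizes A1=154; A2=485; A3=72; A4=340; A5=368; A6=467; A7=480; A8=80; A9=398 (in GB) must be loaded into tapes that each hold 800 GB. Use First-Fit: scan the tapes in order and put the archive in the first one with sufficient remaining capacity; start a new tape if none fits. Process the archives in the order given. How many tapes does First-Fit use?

A1 (154 GB) → tape 1 (remaining 646 GB)
A2 (485 GB) → tape 1 (remaining 161 GB)
A3 (72 GB) → tape 1 (remaining 89 GB)
A4 (340 GB) → tape 2 (remaining 460 GB)
A5 (368 GB) → tape 2 (remaining 92 GB)
A6 (467 GB) → tape 3 (remaining 333 GB)
A7 (480 GB) → tape 4 (remaining 320 GB)
A8 (80 GB) → tape 1 (remaining 9 GB)
A9 (398 GB) → tape 5 (remaining 402 GB)
Final tapes: [154,485,72,80] [340,368] [467] [480] [398].

5 tapes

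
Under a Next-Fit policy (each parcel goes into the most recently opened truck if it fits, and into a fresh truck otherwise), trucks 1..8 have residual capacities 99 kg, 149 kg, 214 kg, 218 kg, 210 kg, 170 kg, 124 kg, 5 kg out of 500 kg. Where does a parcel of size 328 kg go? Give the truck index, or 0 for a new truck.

Next-Fit only looks at truck 8, which has 5 kg free.
328 kg does not fit, so a new truck is opened.

0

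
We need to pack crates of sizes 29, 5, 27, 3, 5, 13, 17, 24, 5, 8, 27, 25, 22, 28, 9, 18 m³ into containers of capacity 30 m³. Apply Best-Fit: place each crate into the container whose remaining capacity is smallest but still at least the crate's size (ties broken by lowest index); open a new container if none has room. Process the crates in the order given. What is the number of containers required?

10 containers

container 1: place 29 m³, 1 m³ left
container 2: place 5 m³, 25 m³ left
container 3: place 27 m³, 3 m³ left
container 3: place 3 m³, 0 m³ left
container 2: place 5 m³, 20 m³ left
container 2: place 13 m³, 7 m³ left
container 4: place 17 m³, 13 m³ left
container 5: place 24 m³, 6 m³ left
container 5: place 5 m³, 1 m³ left
container 4: place 8 m³, 5 m³ left
container 6: place 27 m³, 3 m³ left
container 7: place 25 m³, 5 m³ left
container 8: place 22 m³, 8 m³ left
container 9: place 28 m³, 2 m³ left
container 10: place 9 m³, 21 m³ left
container 10: place 18 m³, 3 m³ left
Final containers: [29] [5,5,13] [27,3] [17,8] [24,5] [27] [25] [22] [28] [9,18].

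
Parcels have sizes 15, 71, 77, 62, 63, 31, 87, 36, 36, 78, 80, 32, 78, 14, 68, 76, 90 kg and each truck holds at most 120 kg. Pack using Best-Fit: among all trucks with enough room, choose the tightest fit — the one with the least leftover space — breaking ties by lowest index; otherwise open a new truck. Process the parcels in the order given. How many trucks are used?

truck 1: place 15 kg, 105 kg left
truck 1: place 71 kg, 34 kg left
truck 2: place 77 kg, 43 kg left
truck 3: place 62 kg, 58 kg left
truck 4: place 63 kg, 57 kg left
truck 1: place 31 kg, 3 kg left
truck 5: place 87 kg, 33 kg left
truck 2: place 36 kg, 7 kg left
truck 4: place 36 kg, 21 kg left
truck 6: place 78 kg, 42 kg left
truck 7: place 80 kg, 40 kg left
truck 5: place 32 kg, 1 kg left
truck 8: place 78 kg, 42 kg left
truck 4: place 14 kg, 7 kg left
truck 9: place 68 kg, 52 kg left
truck 10: place 76 kg, 44 kg left
truck 11: place 90 kg, 30 kg left

11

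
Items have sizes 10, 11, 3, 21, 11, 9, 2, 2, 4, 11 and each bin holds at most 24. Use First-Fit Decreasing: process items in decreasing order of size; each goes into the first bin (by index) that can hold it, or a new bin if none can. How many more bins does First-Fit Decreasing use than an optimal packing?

0

First-Fit Decreasing: [21,3] [11,11,2] [11,10,2] [9,4] → 4 bins.
Total size 84; any packing needs at least ⌈84/24⌉ = 4 bins.
So 4 is already optimal.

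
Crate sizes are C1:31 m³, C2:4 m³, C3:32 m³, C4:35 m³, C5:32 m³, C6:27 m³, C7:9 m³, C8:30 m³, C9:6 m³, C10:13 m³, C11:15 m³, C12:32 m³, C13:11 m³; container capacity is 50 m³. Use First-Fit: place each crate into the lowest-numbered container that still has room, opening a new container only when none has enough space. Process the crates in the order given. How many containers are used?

7 containers

container 1: place C1 (31 m³), 19 m³ left
container 1: place C2 (4 m³), 15 m³ left
container 2: place C3 (32 m³), 18 m³ left
container 3: place C4 (35 m³), 15 m³ left
container 4: place C5 (32 m³), 18 m³ left
container 5: place C6 (27 m³), 23 m³ left
container 1: place C7 (9 m³), 6 m³ left
container 6: place C8 (30 m³), 20 m³ left
container 1: place C9 (6 m³), 0 m³ left
container 2: place C10 (13 m³), 5 m³ left
container 3: place C11 (15 m³), 0 m³ left
container 7: place C12 (32 m³), 18 m³ left
container 4: place C13 (11 m³), 7 m³ left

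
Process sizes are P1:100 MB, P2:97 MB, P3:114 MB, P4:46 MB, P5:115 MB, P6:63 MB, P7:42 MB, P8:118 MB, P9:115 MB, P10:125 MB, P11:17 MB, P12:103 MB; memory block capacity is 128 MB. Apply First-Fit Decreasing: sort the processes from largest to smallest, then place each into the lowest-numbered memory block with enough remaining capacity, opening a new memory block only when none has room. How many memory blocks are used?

10

Sorted descending: 125, 118, 115, 115, 114, 103, 100, 97, 63, 46, 42, 17.
125 MB → memory block 1 (remaining 3 MB)
118 MB → memory block 2 (remaining 10 MB)
115 MB → memory block 3 (remaining 13 MB)
115 MB → memory block 4 (remaining 13 MB)
114 MB → memory block 5 (remaining 14 MB)
103 MB → memory block 6 (remaining 25 MB)
100 MB → memory block 7 (remaining 28 MB)
97 MB → memory block 8 (remaining 31 MB)
63 MB → memory block 9 (remaining 65 MB)
46 MB → memory block 9 (remaining 19 MB)
42 MB → memory block 10 (remaining 86 MB)
17 MB → memory block 6 (remaining 8 MB)
Final memory blocks: [125] [118] [115] [115] [114] [103,17] [100] [97] [63,46] [42].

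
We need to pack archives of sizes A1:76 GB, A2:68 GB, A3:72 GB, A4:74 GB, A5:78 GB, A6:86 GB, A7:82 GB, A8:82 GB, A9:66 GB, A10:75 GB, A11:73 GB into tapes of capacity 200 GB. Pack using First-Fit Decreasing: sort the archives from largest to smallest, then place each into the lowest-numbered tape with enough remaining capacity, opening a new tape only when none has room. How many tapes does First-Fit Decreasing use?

Sorted descending: 86, 82, 82, 78, 76, 75, 74, 73, 72, 68, 66.
86 GB → tape 1 (remaining 114 GB)
82 GB → tape 1 (remaining 32 GB)
82 GB → tape 2 (remaining 118 GB)
78 GB → tape 2 (remaining 40 GB)
76 GB → tape 3 (remaining 124 GB)
75 GB → tape 3 (remaining 49 GB)
74 GB → tape 4 (remaining 126 GB)
73 GB → tape 4 (remaining 53 GB)
72 GB → tape 5 (remaining 128 GB)
68 GB → tape 5 (remaining 60 GB)
66 GB → tape 6 (remaining 134 GB)
Final tapes: [86,82] [82,78] [76,75] [74,73] [72,68] [66].

6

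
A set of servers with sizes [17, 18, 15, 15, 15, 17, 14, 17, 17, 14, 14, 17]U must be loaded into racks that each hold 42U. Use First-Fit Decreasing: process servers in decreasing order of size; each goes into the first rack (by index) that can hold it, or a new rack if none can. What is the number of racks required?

6 racks

Sorted descending: 18, 17, 17, 17, 17, 17, 15, 15, 15, 14, 14, 14.
18U → rack 1 (remaining 24U)
17U → rack 1 (remaining 7U)
17U → rack 2 (remaining 25U)
17U → rack 2 (remaining 8U)
17U → rack 3 (remaining 25U)
17U → rack 3 (remaining 8U)
15U → rack 4 (remaining 27U)
15U → rack 4 (remaining 12U)
15U → rack 5 (remaining 27U)
14U → rack 5 (remaining 13U)
14U → rack 6 (remaining 28U)
14U → rack 6 (remaining 14U)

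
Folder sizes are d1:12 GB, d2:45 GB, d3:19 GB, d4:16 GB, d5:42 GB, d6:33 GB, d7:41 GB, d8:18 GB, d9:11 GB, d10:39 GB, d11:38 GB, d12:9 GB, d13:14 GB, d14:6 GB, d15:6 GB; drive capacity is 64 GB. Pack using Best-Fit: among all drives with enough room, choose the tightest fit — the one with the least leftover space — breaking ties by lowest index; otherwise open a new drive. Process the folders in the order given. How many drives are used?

7

Put d1 (12 GB) in drive 1; 52 GB remain.
Put d2 (45 GB) in drive 1; 7 GB remain.
Put d3 (19 GB) in drive 2; 45 GB remain.
Put d4 (16 GB) in drive 2; 29 GB remain.
Put d5 (42 GB) in drive 3; 22 GB remain.
Put d6 (33 GB) in drive 4; 31 GB remain.
Put d7 (41 GB) in drive 5; 23 GB remain.
Put d8 (18 GB) in drive 3; 4 GB remain.
Put d9 (11 GB) in drive 5; 12 GB remain.
Put d10 (39 GB) in drive 6; 25 GB remain.
Put d11 (38 GB) in drive 7; 26 GB remain.
Put d12 (9 GB) in drive 5; 3 GB remain.
Put d13 (14 GB) in drive 6; 11 GB remain.
Put d14 (6 GB) in drive 1; 1 GB remain.
Put d15 (6 GB) in drive 6; 5 GB remain.
Final drives: [12,45,6] [19,16] [42,18] [33] [41,11,9] [39,14,6] [38].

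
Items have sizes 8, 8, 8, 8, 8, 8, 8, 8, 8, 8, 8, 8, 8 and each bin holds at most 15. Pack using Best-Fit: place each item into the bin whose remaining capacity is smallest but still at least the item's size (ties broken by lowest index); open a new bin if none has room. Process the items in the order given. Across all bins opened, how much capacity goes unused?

8 → bin 1 (remaining 7)
8 → bin 2 (remaining 7)
8 → bin 3 (remaining 7)
8 → bin 4 (remaining 7)
8 → bin 5 (remaining 7)
8 → bin 6 (remaining 7)
8 → bin 7 (remaining 7)
8 → bin 8 (remaining 7)
8 → bin 9 (remaining 7)
8 → bin 10 (remaining 7)
8 → bin 11 (remaining 7)
8 → bin 12 (remaining 7)
8 → bin 13 (remaining 7)
13 bins × 15 = 195; used 104; unused 91.

91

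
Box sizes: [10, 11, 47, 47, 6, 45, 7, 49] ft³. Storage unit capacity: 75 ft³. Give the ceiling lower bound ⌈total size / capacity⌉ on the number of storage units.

3 storage units

Total size = 10 + 11 + 47 + 47 + 6 + 45 + 7 + 49 = 222 ft³.
⌈222 / 75⌉ = 3.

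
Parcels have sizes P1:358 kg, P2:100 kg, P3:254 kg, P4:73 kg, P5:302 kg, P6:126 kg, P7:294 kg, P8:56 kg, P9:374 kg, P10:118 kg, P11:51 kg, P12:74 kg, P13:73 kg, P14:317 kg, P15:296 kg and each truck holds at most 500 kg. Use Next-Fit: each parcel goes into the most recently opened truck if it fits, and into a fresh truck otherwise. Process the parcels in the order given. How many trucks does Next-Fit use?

Put P1 (358 kg) in truck 1; 142 kg remain.
Put P2 (100 kg) in truck 1; 42 kg remain.
Put P3 (254 kg) in truck 2; 246 kg remain.
Put P4 (73 kg) in truck 2; 173 kg remain.
Put P5 (302 kg) in truck 3; 198 kg remain.
Put P6 (126 kg) in truck 3; 72 kg remain.
Put P7 (294 kg) in truck 4; 206 kg remain.
Put P8 (56 kg) in truck 4; 150 kg remain.
Put P9 (374 kg) in truck 5; 126 kg remain.
Put P10 (118 kg) in truck 5; 8 kg remain.
Put P11 (51 kg) in truck 6; 449 kg remain.
Put P12 (74 kg) in truck 6; 375 kg remain.
Put P13 (73 kg) in truck 6; 302 kg remain.
Put P14 (317 kg) in truck 7; 183 kg remain.
Put P15 (296 kg) in truck 8; 204 kg remain.
Final trucks: [358,100] [254,73] [302,126] [294,56] [374,118] [51,74,73] [317] [296].

8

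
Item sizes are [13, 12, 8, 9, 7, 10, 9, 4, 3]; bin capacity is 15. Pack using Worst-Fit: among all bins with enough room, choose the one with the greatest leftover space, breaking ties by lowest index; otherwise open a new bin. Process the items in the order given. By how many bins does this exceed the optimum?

Worst-Fit: [13] [12] [8,7] [9,4] [10] [9,3] → 6 bins.
6 items exceed 7.5 (half the capacity), and no two of those can share a bin, so at least 6 bins are needed.
So 6 is already optimal.

0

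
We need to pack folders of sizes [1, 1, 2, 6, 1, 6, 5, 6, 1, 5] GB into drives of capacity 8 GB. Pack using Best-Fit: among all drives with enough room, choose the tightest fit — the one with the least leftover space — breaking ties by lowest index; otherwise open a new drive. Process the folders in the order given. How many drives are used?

6 drives

drive 1: place 1 GB, 7 GB left
drive 1: place 1 GB, 6 GB left
drive 1: place 2 GB, 4 GB left
drive 2: place 6 GB, 2 GB left
drive 2: place 1 GB, 1 GB left
drive 3: place 6 GB, 2 GB left
drive 4: place 5 GB, 3 GB left
drive 5: place 6 GB, 2 GB left
drive 2: place 1 GB, 0 GB left
drive 6: place 5 GB, 3 GB left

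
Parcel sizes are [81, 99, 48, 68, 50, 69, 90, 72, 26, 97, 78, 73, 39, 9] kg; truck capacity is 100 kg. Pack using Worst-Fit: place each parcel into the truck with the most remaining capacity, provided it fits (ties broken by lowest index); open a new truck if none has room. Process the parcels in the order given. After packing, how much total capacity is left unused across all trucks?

201

Put 81 kg in truck 1; 19 kg remain.
Put 99 kg in truck 2; 1 kg remain.
Put 48 kg in truck 3; 52 kg remain.
Put 68 kg in truck 4; 32 kg remain.
Put 50 kg in truck 3; 2 kg remain.
Put 69 kg in truck 5; 31 kg remain.
Put 90 kg in truck 6; 10 kg remain.
Put 72 kg in truck 7; 28 kg remain.
Put 26 kg in truck 4; 6 kg remain.
Put 97 kg in truck 8; 3 kg remain.
Put 78 kg in truck 9; 22 kg remain.
Put 73 kg in truck 10; 27 kg remain.
Put 39 kg in truck 11; 61 kg remain.
Put 9 kg in truck 11; 52 kg remain.
11 trucks × 100 kg = 1100 kg; used 899 kg; unused 201 kg.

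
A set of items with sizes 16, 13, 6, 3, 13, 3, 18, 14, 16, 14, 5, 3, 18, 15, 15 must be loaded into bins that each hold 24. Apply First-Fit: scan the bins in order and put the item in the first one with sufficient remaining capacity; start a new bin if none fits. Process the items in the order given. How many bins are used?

bin 1: place 16, 8 left
bin 2: place 13, 11 left
bin 1: place 6, 2 left
bin 2: place 3, 8 left
bin 3: place 13, 11 left
bin 2: place 3, 5 left
bin 4: place 18, 6 left
bin 5: place 14, 10 left
bin 6: place 16, 8 left
bin 7: place 14, 10 left
bin 2: place 5, 0 left
bin 3: place 3, 8 left
bin 8: place 18, 6 left
bin 9: place 15, 9 left
bin 10: place 15, 9 left
Final bins: [16,6] [13,3,3,5] [13,3] [18] [14] [16] [14] [18] [15] [15].

10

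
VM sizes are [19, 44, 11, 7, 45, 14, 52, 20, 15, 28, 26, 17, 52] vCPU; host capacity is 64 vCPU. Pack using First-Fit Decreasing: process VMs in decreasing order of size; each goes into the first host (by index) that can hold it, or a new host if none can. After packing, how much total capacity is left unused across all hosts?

34

Sorted descending: 52, 52, 45, 44, 28, 26, 20, 19, 17, 15, 14, 11, 7.
52 vCPU → host 1 (remaining 12 vCPU)
52 vCPU → host 2 (remaining 12 vCPU)
45 vCPU → host 3 (remaining 19 vCPU)
44 vCPU → host 4 (remaining 20 vCPU)
28 vCPU → host 5 (remaining 36 vCPU)
26 vCPU → host 5 (remaining 10 vCPU)
20 vCPU → host 4 (remaining 0 vCPU)
19 vCPU → host 3 (remaining 0 vCPU)
17 vCPU → host 6 (remaining 47 vCPU)
15 vCPU → host 6 (remaining 32 vCPU)
14 vCPU → host 6 (remaining 18 vCPU)
11 vCPU → host 1 (remaining 1 vCPU)
7 vCPU → host 2 (remaining 5 vCPU)
6 hosts × 64 vCPU = 384 vCPU; used 350 vCPU; unused 34 vCPU.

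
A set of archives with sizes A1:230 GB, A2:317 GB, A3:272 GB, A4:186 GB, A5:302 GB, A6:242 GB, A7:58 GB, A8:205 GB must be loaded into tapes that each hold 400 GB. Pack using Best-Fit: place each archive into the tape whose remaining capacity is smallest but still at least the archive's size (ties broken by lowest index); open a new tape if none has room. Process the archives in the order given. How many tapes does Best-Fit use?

A1 (230 GB) → tape 1 (remaining 170 GB)
A2 (317 GB) → tape 2 (remaining 83 GB)
A3 (272 GB) → tape 3 (remaining 128 GB)
A4 (186 GB) → tape 4 (remaining 214 GB)
A5 (302 GB) → tape 5 (remaining 98 GB)
A6 (242 GB) → tape 6 (remaining 158 GB)
A7 (58 GB) → tape 2 (remaining 25 GB)
A8 (205 GB) → tape 4 (remaining 9 GB)
Final tapes: [230] [317,58] [272] [186,205] [302] [242].

6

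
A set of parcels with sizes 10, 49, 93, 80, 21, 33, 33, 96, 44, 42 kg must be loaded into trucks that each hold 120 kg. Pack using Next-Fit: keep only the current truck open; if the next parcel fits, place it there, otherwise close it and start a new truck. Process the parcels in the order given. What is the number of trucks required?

truck 1: place 10 kg, 110 kg left
truck 1: place 49 kg, 61 kg left
truck 2: place 93 kg, 27 kg left
truck 3: place 80 kg, 40 kg left
truck 3: place 21 kg, 19 kg left
truck 4: place 33 kg, 87 kg left
truck 4: place 33 kg, 54 kg left
truck 5: place 96 kg, 24 kg left
truck 6: place 44 kg, 76 kg left
truck 6: place 42 kg, 34 kg left
Final trucks: [10,49] [93] [80,21] [33,33] [96] [44,42].

6 trucks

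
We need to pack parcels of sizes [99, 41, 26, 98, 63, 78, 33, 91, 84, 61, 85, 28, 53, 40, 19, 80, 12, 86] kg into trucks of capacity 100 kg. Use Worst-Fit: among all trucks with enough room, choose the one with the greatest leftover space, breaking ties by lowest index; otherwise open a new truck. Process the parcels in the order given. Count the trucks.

Put 99 kg in truck 1; 1 kg remain.
Put 41 kg in truck 2; 59 kg remain.
Put 26 kg in truck 2; 33 kg remain.
Put 98 kg in truck 3; 2 kg remain.
Put 63 kg in truck 4; 37 kg remain.
Put 78 kg in truck 5; 22 kg remain.
Put 33 kg in truck 4; 4 kg remain.
Put 91 kg in truck 6; 9 kg remain.
Put 84 kg in truck 7; 16 kg remain.
Put 61 kg in truck 8; 39 kg remain.
Put 85 kg in truck 9; 15 kg remain.
Put 28 kg in truck 8; 11 kg remain.
Put 53 kg in truck 10; 47 kg remain.
Put 40 kg in truck 10; 7 kg remain.
Put 19 kg in truck 2; 14 kg remain.
Put 80 kg in truck 11; 20 kg remain.
Put 12 kg in truck 5; 10 kg remain.
Put 86 kg in truck 12; 14 kg remain.
Final trucks: [99] [41,26,19] [98] [63,33] [78,12] [91] [84] [61,28] [85] [53,40] [80] [86].

12 trucks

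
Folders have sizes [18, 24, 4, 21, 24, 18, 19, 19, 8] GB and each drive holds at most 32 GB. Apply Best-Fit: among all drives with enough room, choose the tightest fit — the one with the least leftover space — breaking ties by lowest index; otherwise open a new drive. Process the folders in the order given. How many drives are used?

drive 1: place 18 GB, 14 GB left
drive 2: place 24 GB, 8 GB left
drive 2: place 4 GB, 4 GB left
drive 3: place 21 GB, 11 GB left
drive 4: place 24 GB, 8 GB left
drive 5: place 18 GB, 14 GB left
drive 6: place 19 GB, 13 GB left
drive 7: place 19 GB, 13 GB left
drive 4: place 8 GB, 0 GB left
Final drives: [18] [24,4] [21] [24,8] [18] [19] [19].

7 drives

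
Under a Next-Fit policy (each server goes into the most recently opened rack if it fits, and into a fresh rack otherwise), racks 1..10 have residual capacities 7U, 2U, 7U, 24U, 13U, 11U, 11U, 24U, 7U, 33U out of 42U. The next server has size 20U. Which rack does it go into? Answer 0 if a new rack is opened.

Next-Fit only looks at rack 10, which has 33U free.
20U fits there.

10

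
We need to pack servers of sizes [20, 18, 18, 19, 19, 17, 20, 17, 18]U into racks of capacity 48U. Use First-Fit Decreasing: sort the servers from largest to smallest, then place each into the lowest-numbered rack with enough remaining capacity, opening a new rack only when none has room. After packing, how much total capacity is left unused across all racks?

74

Sorted descending: 20, 20, 19, 19, 18, 18, 18, 17, 17.
20U → rack 1 (remaining 28U)
20U → rack 1 (remaining 8U)
19U → rack 2 (remaining 29U)
19U → rack 2 (remaining 10U)
18U → rack 3 (remaining 30U)
18U → rack 3 (remaining 12U)
18U → rack 4 (remaining 30U)
17U → rack 4 (remaining 13U)
17U → rack 5 (remaining 31U)
5 racks × 48U = 240U; used 166U; unused 74U.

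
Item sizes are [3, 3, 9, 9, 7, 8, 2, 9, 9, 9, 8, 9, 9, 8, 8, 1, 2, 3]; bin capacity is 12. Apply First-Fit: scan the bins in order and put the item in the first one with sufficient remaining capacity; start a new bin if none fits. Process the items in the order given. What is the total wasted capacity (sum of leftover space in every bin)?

Put 3 in bin 1; 9 remain.
Put 3 in bin 1; 6 remain.
Put 9 in bin 2; 3 remain.
Put 9 in bin 3; 3 remain.
Put 7 in bin 4; 5 remain.
Put 8 in bin 5; 4 remain.
Put 2 in bin 1; 4 remain.
Put 9 in bin 6; 3 remain.
Put 9 in bin 7; 3 remain.
Put 9 in bin 8; 3 remain.
Put 8 in bin 9; 4 remain.
Put 9 in bin 10; 3 remain.
Put 9 in bin 11; 3 remain.
Put 8 in bin 12; 4 remain.
Put 8 in bin 13; 4 remain.
Put 1 in bin 1; 3 remain.
Put 2 in bin 1; 1 remain.
Put 3 in bin 2; 0 remain.
13 bins × 12 = 156; used 116; unused 40.

40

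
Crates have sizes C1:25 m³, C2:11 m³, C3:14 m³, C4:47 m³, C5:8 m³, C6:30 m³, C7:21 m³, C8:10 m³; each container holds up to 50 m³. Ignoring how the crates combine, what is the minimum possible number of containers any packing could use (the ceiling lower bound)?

Total size = 25 + 11 + 14 + 47 + 8 + 30 + 21 + 10 = 166 m³.
⌈166 / 50⌉ = 4.

4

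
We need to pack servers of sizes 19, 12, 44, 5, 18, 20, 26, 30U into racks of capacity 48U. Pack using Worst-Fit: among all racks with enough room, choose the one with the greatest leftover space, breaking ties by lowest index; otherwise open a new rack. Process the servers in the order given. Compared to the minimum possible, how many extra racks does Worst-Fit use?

1

Worst-Fit: [19,12,5] [44] [18,20] [26] [30] → 5 racks.
Total size 174U; any packing needs at least ⌈174/48⌉ = 4 racks.
An optimal packing achieves that bound: [44] [30,18] [26,20] [19,12,5] → 4 racks.
Excess: 5 − 4 = 1.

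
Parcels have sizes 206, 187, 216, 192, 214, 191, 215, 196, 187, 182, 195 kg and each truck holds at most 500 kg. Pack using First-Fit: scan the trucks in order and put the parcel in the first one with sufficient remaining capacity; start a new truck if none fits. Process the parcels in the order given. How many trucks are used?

6

206 kg → truck 1 (remaining 294 kg)
187 kg → truck 1 (remaining 107 kg)
216 kg → truck 2 (remaining 284 kg)
192 kg → truck 2 (remaining 92 kg)
214 kg → truck 3 (remaining 286 kg)
191 kg → truck 3 (remaining 95 kg)
215 kg → truck 4 (remaining 285 kg)
196 kg → truck 4 (remaining 89 kg)
187 kg → truck 5 (remaining 313 kg)
182 kg → truck 5 (remaining 131 kg)
195 kg → truck 6 (remaining 305 kg)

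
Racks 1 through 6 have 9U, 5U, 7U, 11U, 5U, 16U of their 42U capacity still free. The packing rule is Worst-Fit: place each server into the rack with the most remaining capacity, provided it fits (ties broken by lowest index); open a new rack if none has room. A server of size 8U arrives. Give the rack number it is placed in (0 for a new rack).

6

Racks with room: rack 1 (9U), rack 4 (11U), rack 6 (16U).
Most room is rack 6 with 16U free.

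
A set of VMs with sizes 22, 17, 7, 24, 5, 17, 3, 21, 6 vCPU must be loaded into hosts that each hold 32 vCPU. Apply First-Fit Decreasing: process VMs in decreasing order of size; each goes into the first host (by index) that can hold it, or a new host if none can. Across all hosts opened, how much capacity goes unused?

38

Sorted descending: 24, 22, 21, 17, 17, 7, 6, 5, 3.
24 vCPU → host 1 (remaining 8 vCPU)
22 vCPU → host 2 (remaining 10 vCPU)
21 vCPU → host 3 (remaining 11 vCPU)
17 vCPU → host 4 (remaining 15 vCPU)
17 vCPU → host 5 (remaining 15 vCPU)
7 vCPU → host 1 (remaining 1 vCPU)
6 vCPU → host 2 (remaining 4 vCPU)
5 vCPU → host 3 (remaining 6 vCPU)
3 vCPU → host 2 (remaining 1 vCPU)
5 hosts × 32 vCPU = 160 vCPU; used 122 vCPU; unused 38 vCPU.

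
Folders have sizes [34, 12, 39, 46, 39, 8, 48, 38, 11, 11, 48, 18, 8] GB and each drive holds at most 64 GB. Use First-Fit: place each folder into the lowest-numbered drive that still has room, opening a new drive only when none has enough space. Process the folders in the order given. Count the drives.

drive 1: place 34 GB, 30 GB left
drive 1: place 12 GB, 18 GB left
drive 2: place 39 GB, 25 GB left
drive 3: place 46 GB, 18 GB left
drive 4: place 39 GB, 25 GB left
drive 1: place 8 GB, 10 GB left
drive 5: place 48 GB, 16 GB left
drive 6: place 38 GB, 26 GB left
drive 2: place 11 GB, 14 GB left
drive 2: place 11 GB, 3 GB left
drive 7: place 48 GB, 16 GB left
drive 3: place 18 GB, 0 GB left
drive 1: place 8 GB, 2 GB left
Final drives: [34,12,8,8] [39,11,11] [46,18] [39] [48] [38] [48].

7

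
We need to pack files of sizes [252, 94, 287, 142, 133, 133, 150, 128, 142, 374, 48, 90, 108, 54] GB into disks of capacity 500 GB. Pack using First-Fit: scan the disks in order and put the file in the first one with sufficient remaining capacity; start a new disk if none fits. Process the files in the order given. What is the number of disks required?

5

Put 252 GB in disk 1; 248 GB remain.
Put 94 GB in disk 1; 154 GB remain.
Put 287 GB in disk 2; 213 GB remain.
Put 142 GB in disk 1; 12 GB remain.
Put 133 GB in disk 2; 80 GB remain.
Put 133 GB in disk 3; 367 GB remain.
Put 150 GB in disk 3; 217 GB remain.
Put 128 GB in disk 3; 89 GB remain.
Put 142 GB in disk 4; 358 GB remain.
Put 374 GB in disk 5; 126 GB remain.
Put 48 GB in disk 2; 32 GB remain.
Put 90 GB in disk 4; 268 GB remain.
Put 108 GB in disk 4; 160 GB remain.
Put 54 GB in disk 3; 35 GB remain.
Final disks: [252,94,142] [287,133,48] [133,150,128,54] [142,90,108] [374].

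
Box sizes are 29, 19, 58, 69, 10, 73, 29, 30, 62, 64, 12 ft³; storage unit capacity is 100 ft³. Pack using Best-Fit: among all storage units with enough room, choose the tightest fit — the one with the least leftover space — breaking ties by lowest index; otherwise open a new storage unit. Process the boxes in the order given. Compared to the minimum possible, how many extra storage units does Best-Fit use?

Best-Fit: [29,19,30] [58,29,12] [69,10] [73] [62] [64] → 6 storage units.
Total size 455 ft³; any packing needs at least ⌈455/100⌉ = 5 storage units.
An optimal packing achieves that bound: [73,19] [69,30] [64,29] [62,29] [58,12,10] → 5 storage units.
Excess: 6 − 5 = 1.

1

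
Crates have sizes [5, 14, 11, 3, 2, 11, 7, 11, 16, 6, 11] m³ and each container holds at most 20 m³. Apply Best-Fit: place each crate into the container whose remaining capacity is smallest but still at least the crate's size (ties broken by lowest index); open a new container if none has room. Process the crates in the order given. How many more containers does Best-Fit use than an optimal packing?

Best-Fit: [5,14] [11,3,2] [11,7] [11,6] [16] [11] → 6 containers.
6 crates exceed 10 m³ (half the capacity), and no two of those can share a container, so at least 6 containers are needed.
So 6 is already optimal.

0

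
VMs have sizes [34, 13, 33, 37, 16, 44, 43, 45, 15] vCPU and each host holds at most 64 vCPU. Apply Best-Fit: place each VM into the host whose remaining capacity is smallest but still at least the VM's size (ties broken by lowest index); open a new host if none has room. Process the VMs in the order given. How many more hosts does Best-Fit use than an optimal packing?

Best-Fit: [34,13,16] [33] [37] [44] [43] [45,15] → 6 hosts.
6 VMs exceed 32 vCPU (half the capacity), and no two of those can share a host, so at least 6 hosts are needed.
So 6 is already optimal.

0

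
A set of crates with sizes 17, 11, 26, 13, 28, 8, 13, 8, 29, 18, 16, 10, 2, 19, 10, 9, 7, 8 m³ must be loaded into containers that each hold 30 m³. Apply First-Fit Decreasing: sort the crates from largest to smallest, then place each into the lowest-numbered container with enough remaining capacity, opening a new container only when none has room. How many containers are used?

Sorted descending: 29, 28, 26, 19, 18, 17, 16, 13, 13, 11, 10, 10, 9, 8, 8, 8, 7, 2.
Put 29 m³ in container 1; 1 m³ remain.
Put 28 m³ in container 2; 2 m³ remain.
Put 26 m³ in container 3; 4 m³ remain.
Put 19 m³ in container 4; 11 m³ remain.
Put 18 m³ in container 5; 12 m³ remain.
Put 17 m³ in container 6; 13 m³ remain.
Put 16 m³ in container 7; 14 m³ remain.
Put 13 m³ in container 6; 0 m³ remain.
Put 13 m³ in container 7; 1 m³ remain.
Put 11 m³ in container 4; 0 m³ remain.
Put 10 m³ in container 5; 2 m³ remain.
Put 10 m³ in container 8; 20 m³ remain.
Put 9 m³ in container 8; 11 m³ remain.
Put 8 m³ in container 8; 3 m³ remain.
Put 8 m³ in container 9; 22 m³ remain.
Put 8 m³ in container 9; 14 m³ remain.
Put 7 m³ in container 9; 7 m³ remain.
Put 2 m³ in container 2; 0 m³ remain.

9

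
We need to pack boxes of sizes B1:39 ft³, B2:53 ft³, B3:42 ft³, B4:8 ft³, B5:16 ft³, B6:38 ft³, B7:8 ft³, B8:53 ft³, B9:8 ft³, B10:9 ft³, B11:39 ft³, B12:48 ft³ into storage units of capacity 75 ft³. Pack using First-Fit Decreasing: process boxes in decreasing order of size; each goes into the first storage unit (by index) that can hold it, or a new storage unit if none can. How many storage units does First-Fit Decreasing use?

Sorted descending: 53, 53, 48, 42, 39, 39, 38, 16, 9, 8, 8, 8.
storage unit 1: place 53 ft³, 22 ft³ left
storage unit 2: place 53 ft³, 22 ft³ left
storage unit 3: place 48 ft³, 27 ft³ left
storage unit 4: place 42 ft³, 33 ft³ left
storage unit 5: place 39 ft³, 36 ft³ left
storage unit 6: place 39 ft³, 36 ft³ left
storage unit 7: place 38 ft³, 37 ft³ left
storage unit 1: place 16 ft³, 6 ft³ left
storage unit 2: place 9 ft³, 13 ft³ left
storage unit 2: place 8 ft³, 5 ft³ left
storage unit 3: place 8 ft³, 19 ft³ left
storage unit 3: place 8 ft³, 11 ft³ left

7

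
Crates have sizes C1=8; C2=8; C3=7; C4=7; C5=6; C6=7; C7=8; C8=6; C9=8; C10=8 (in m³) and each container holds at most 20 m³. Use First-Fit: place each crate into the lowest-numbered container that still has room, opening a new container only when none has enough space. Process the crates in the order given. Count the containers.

5

Put C1 (8 m³) in container 1; 12 m³ remain.
Put C2 (8 m³) in container 1; 4 m³ remain.
Put C3 (7 m³) in container 2; 13 m³ remain.
Put C4 (7 m³) in container 2; 6 m³ remain.
Put C5 (6 m³) in container 2; 0 m³ remain.
Put C6 (7 m³) in container 3; 13 m³ remain.
Put C7 (8 m³) in container 3; 5 m³ remain.
Put C8 (6 m³) in container 4; 14 m³ remain.
Put C9 (8 m³) in container 4; 6 m³ remain.
Put C10 (8 m³) in container 5; 12 m³ remain.
Final containers: [8,8] [7,7,6] [7,8] [6,8] [8].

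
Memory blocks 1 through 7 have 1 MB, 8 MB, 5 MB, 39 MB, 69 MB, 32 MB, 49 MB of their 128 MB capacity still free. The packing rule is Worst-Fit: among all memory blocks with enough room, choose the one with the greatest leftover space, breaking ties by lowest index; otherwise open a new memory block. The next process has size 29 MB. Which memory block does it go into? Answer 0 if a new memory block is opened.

Memory blocks with room: memory block 4 (39 MB), memory block 5 (69 MB), memory block 6 (32 MB), memory block 7 (49 MB).
Most room is memory block 5 with 69 MB free.

5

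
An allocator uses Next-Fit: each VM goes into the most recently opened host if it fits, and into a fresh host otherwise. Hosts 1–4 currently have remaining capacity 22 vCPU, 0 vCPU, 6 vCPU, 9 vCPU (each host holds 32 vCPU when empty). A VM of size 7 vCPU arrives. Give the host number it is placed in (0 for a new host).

4

Next-Fit only looks at host 4, which has 9 vCPU free.
7 vCPU fits there.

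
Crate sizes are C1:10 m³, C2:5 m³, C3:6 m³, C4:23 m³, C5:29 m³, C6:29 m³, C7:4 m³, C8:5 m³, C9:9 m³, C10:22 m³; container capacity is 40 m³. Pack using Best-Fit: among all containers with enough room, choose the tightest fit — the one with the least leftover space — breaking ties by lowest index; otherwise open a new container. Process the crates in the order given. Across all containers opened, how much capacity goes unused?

58

container 1: place C1 (10 m³), 30 m³ left
container 1: place C2 (5 m³), 25 m³ left
container 1: place C3 (6 m³), 19 m³ left
container 2: place C4 (23 m³), 17 m³ left
container 3: place C5 (29 m³), 11 m³ left
container 4: place C6 (29 m³), 11 m³ left
container 3: place C7 (4 m³), 7 m³ left
container 3: place C8 (5 m³), 2 m³ left
container 4: place C9 (9 m³), 2 m³ left
container 5: place C10 (22 m³), 18 m³ left
5 containers × 40 m³ = 200 m³; used 142 m³; unused 58 m³.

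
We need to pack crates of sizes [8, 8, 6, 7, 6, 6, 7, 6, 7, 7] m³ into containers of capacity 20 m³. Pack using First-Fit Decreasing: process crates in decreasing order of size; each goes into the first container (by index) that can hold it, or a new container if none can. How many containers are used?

Sorted descending: 8, 8, 7, 7, 7, 7, 6, 6, 6, 6.
8 m³ → container 1 (remaining 12 m³)
8 m³ → container 1 (remaining 4 m³)
7 m³ → container 2 (remaining 13 m³)
7 m³ → container 2 (remaining 6 m³)
7 m³ → container 3 (remaining 13 m³)
7 m³ → container 3 (remaining 6 m³)
6 m³ → container 2 (remaining 0 m³)
6 m³ → container 3 (remaining 0 m³)
6 m³ → container 4 (remaining 14 m³)
6 m³ → container 4 (remaining 8 m³)

4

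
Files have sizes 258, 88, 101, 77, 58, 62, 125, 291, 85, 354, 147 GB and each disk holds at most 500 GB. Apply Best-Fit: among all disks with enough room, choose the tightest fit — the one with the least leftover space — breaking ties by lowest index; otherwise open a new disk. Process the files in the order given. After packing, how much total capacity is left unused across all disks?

354

258 GB → disk 1 (remaining 242 GB)
88 GB → disk 1 (remaining 154 GB)
101 GB → disk 1 (remaining 53 GB)
77 GB → disk 2 (remaining 423 GB)
58 GB → disk 2 (remaining 365 GB)
62 GB → disk 2 (remaining 303 GB)
125 GB → disk 2 (remaining 178 GB)
291 GB → disk 3 (remaining 209 GB)
85 GB → disk 2 (remaining 93 GB)
354 GB → disk 4 (remaining 146 GB)
147 GB → disk 3 (remaining 62 GB)
4 disks × 500 GB = 2000 GB; used 1646 GB; unused 354 GB.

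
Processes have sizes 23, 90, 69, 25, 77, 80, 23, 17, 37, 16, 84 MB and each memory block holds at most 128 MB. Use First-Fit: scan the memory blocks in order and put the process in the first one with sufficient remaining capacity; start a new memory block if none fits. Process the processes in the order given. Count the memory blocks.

23 MB → memory block 1 (remaining 105 MB)
90 MB → memory block 1 (remaining 15 MB)
69 MB → memory block 2 (remaining 59 MB)
25 MB → memory block 2 (remaining 34 MB)
77 MB → memory block 3 (remaining 51 MB)
80 MB → memory block 4 (remaining 48 MB)
23 MB → memory block 2 (remaining 11 MB)
17 MB → memory block 3 (remaining 34 MB)
37 MB → memory block 4 (remaining 11 MB)
16 MB → memory block 3 (remaining 18 MB)
84 MB → memory block 5 (remaining 44 MB)

5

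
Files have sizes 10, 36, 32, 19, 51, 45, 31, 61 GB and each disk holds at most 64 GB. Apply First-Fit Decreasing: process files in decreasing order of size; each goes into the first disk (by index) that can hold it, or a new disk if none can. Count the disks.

Sorted descending: 61, 51, 45, 36, 32, 31, 19, 10.
disk 1: place 61 GB, 3 GB left
disk 2: place 51 GB, 13 GB left
disk 3: place 45 GB, 19 GB left
disk 4: place 36 GB, 28 GB left
disk 5: place 32 GB, 32 GB left
disk 5: place 31 GB, 1 GB left
disk 3: place 19 GB, 0 GB left
disk 2: place 10 GB, 3 GB left

5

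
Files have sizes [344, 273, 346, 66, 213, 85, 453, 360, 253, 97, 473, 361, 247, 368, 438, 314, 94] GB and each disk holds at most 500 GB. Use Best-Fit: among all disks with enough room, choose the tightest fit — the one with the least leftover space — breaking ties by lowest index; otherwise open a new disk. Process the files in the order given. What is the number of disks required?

disk 1: place 344 GB, 156 GB left
disk 2: place 273 GB, 227 GB left
disk 3: place 346 GB, 154 GB left
disk 3: place 66 GB, 88 GB left
disk 2: place 213 GB, 14 GB left
disk 3: place 85 GB, 3 GB left
disk 4: place 453 GB, 47 GB left
disk 5: place 360 GB, 140 GB left
disk 6: place 253 GB, 247 GB left
disk 5: place 97 GB, 43 GB left
disk 7: place 473 GB, 27 GB left
disk 8: place 361 GB, 139 GB left
disk 6: place 247 GB, 0 GB left
disk 9: place 368 GB, 132 GB left
disk 10: place 438 GB, 62 GB left
disk 11: place 314 GB, 186 GB left
disk 9: place 94 GB, 38 GB left

11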